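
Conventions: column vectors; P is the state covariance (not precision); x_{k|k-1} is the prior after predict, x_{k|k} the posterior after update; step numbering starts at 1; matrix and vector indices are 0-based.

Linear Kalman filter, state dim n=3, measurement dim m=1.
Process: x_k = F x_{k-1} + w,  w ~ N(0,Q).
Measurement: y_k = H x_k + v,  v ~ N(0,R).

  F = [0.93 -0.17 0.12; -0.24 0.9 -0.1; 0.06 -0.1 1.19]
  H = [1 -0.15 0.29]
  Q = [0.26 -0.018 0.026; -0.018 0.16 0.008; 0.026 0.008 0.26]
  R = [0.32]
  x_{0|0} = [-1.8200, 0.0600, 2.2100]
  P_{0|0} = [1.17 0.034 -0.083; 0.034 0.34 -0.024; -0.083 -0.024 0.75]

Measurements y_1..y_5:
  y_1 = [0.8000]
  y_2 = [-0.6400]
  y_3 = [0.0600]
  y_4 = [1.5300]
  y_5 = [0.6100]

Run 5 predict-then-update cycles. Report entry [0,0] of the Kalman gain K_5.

step 1: x^-=[-1.4376, 0.2698, 2.5147]  P^-=[1.2643 -0.3032 0.1133; -0.3032 0.4959 -0.1278; 0.1133 -0.1278 1.3231]  S=[1.8745]  K=[0.7162; -0.2212; 0.2754]  nu=[1.5488]  x^+=[-0.3283, -0.0728, 2.9412]  P^+=[0.3026 -0.0062 -0.2564; -0.0062 0.4042 -0.0136; -0.2564 -0.0136 1.1810]
step 2: x^-=[0.0600, -0.2809, 3.4876]  P^-=[0.4957 -0.1375 -0.0636; -0.1375 0.5095 -0.1137; -0.0636 -0.1137 1.9042]  S=[1.0015]  K=[0.4971; -0.2465; 0.5048]  nu=[-1.7536]  x^+=[-0.8117, 0.1514, 2.6024]  P^+=[0.2482 -0.0148 -0.3150; -0.0148 0.4486 0.0109; -0.3150 0.0109 1.6489]
step 3: x^-=[-0.4683, 0.0708, 3.0330]  P^-=[0.4453 -0.1350 -0.0688; -0.1350 0.5435 -0.1296; -0.0688 -0.1296 2.5530]  S=[1.0042]  K=[0.4438; -0.2531; 0.6882]  nu=[-0.3406]  x^+=[-0.6195, 0.1570, 2.7986]  P^+=[0.2475 -0.0223 -0.3754; -0.0223 0.4791 0.0453; -0.3754 0.0453 2.0774]
step 4: x^-=[-0.2670, 0.0101, 3.2774]  P^-=[0.4393 -0.1396 -0.0810; -0.1396 0.5666 -0.1292; -0.0810 -0.1292 3.1434]  S=[1.0425]  K=[0.4189; -0.2514; 0.8153]  nu=[0.8481]  x^+=[0.0883, -0.2031, 3.9688]  P^+=[0.2563 -0.0298 -0.4370; -0.0298 0.5007 0.0845; -0.4370 0.0845 2.4504]
step 5: x^-=[0.5929, -0.6008, 4.7485]  P^-=[0.4399 -0.1436 -0.1031; -0.1436 0.5815 -0.1159; -0.1031 -0.1159 3.6538]  S=[1.0736]  K=[0.4019; -0.2463; 0.9071]  nu=[-1.4501]  x^+=[0.0100, -0.2436, 3.4332]  P^+=[0.2664 -0.0373 -0.4946; -0.0373 0.5164 0.1240; -0.4946 0.1240 2.7704]

K[0,0] = 0.4019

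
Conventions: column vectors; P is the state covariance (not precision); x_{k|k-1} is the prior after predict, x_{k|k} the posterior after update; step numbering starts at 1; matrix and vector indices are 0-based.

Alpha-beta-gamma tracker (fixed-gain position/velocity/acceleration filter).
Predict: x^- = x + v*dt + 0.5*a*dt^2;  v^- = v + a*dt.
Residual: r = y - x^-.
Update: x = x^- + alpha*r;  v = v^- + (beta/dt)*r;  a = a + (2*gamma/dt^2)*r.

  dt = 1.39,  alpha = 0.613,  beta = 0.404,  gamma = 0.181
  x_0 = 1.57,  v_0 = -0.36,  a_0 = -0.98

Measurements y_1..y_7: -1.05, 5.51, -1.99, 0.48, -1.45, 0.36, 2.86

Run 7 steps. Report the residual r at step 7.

step 1: x_pred=0.1229  r=-1.1729  x^+=-0.5961  v^+=-2.0631  a^+=-1.1998
step 2: x_pred=-4.6228  r=10.1328  x^+=1.5886  v^+=-0.7857  a^+=0.6987
step 3: x_pred=1.1715  r=-3.1615  x^+=-0.7665  v^+=-0.7333  a^+=0.1064
step 4: x_pred=-1.6830  r=2.1630  x^+=-0.3571  v^+=0.0432  a^+=0.5117
step 5: x_pred=0.1973  r=-1.6473  x^+=-0.8125  v^+=0.2757  a^+=0.2030
step 6: x_pred=-0.2332  r=0.5932  x^+=0.1304  v^+=0.7303  a^+=0.3142
step 7: x_pred=1.4490  r=1.4110  x^+=2.3139  v^+=1.5770  a^+=0.5785

resid = 1.4110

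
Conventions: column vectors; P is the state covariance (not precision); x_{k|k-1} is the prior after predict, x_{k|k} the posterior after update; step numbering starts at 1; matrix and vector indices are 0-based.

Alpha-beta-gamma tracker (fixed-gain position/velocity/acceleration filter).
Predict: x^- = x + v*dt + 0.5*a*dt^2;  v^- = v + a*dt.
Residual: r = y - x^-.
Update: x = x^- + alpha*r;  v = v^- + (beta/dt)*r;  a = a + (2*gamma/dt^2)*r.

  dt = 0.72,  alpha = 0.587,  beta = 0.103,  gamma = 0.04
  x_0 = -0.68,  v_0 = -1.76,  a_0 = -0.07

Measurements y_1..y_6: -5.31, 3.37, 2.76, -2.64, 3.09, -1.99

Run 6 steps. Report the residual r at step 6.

resid = -4.8558

step 1: x_pred=-1.9653  r=-3.3447  x^+=-3.9287  v^+=-2.2889  a^+=-0.5862
step 2: x_pred=-5.7286  r=9.0986  x^+=-0.3877  v^+=-1.4093  a^+=0.8180
step 3: x_pred=-1.1904  r=3.9504  x^+=1.1285  v^+=-0.2552  a^+=1.4276
step 4: x_pred=1.3147  r=-3.9547  x^+=-1.0067  v^+=0.2069  a^+=0.8173
step 5: x_pred=-0.6459  r=3.7359  x^+=1.5471  v^+=1.3297  a^+=1.3938
step 6: x_pred=2.8658  r=-4.8558  x^+=0.0154  v^+=1.6386  a^+=0.6445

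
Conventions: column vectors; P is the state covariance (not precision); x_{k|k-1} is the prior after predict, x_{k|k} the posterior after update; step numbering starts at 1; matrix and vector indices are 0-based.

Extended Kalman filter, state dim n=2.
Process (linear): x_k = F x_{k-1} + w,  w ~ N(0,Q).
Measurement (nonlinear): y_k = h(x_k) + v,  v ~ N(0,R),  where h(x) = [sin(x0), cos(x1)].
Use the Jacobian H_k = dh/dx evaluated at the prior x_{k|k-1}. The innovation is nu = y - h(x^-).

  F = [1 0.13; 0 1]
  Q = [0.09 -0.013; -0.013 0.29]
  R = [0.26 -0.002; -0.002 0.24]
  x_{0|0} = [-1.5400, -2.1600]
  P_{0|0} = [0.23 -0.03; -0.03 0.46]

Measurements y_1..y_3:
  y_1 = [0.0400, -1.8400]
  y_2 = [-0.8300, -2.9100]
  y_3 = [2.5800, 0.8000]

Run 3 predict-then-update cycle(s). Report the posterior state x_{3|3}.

step 1: x^-=[-1.8208, -2.1600]  P^-=[0.3200 0.0168; 0.0168 0.7500]  H_jac=[-0.2474 0.0000; 0.0000 0.8314]  S=[0.2796 -0.0055; -0.0055 0.7584]  K=[-0.2828 0.0164; 0.0012 0.8222]  nu=[1.0089, -1.2843]  x^+=[-2.1272, -3.2147]  P^+=[0.2974 0.0054; 0.0054 0.2373]
step 2: x^-=[-2.5451, -3.2147]  P^-=[0.3928 0.0233; 0.0233 0.5273]  H_jac=[-0.8273 0.0000; 0.0000 -0.0731]  S=[0.5288 -0.0006; -0.0006 0.2428]  K=[-0.6145 -0.0085; -0.0366 -0.1588]  nu=[-0.2683, -1.9127]  x^+=[-2.3640, -2.9012]  P^+=[0.1931 0.0111; 0.0111 0.5205]
step 3: x^-=[-2.7412, -2.9012]  P^-=[0.2948 0.0658; 0.0658 0.8105]  H_jac=[-0.9209 0.0000; 0.0000 0.2381]  S=[0.5100 -0.0164; -0.0164 0.2860]  K=[-0.5315 0.0242; -0.0972 0.6693]  nu=[2.9698, 1.7712]  x^+=[-4.2767, -2.0043]  P^+=[0.1501 0.0289; 0.0289 0.6754]

x_post = [-4.2767, -2.0043]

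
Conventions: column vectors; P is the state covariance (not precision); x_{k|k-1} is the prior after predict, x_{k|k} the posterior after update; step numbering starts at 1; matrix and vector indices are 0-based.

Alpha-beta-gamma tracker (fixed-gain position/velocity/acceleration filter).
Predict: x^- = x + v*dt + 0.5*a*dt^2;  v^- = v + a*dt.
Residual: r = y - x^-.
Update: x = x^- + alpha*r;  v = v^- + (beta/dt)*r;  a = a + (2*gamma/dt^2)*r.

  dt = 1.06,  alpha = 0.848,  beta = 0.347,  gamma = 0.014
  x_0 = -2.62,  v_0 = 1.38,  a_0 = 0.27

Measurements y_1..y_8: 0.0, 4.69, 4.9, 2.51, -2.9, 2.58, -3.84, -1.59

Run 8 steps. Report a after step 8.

a_post = 0.0164

step 1: x_pred=-1.0055  r=1.0055  x^+=-0.1528  v^+=1.9954  a^+=0.2951
step 2: x_pred=2.1280  r=2.5620  x^+=4.3006  v^+=3.1468  a^+=0.3589
step 3: x_pred=7.8378  r=-2.9378  x^+=5.3466  v^+=2.5655  a^+=0.2857
step 4: x_pred=8.2265  r=-5.7165  x^+=3.3789  v^+=0.9970  a^+=0.1432
step 5: x_pred=4.5162  r=-7.4162  x^+=-1.7727  v^+=-1.2789  a^+=-0.0416
step 6: x_pred=-3.1517  r=5.7317  x^+=1.7088  v^+=0.5533  a^+=0.1013
step 7: x_pred=2.3522  r=-6.1922  x^+=-2.8988  v^+=-1.3664  a^+=-0.0530
step 8: x_pred=-4.3770  r=2.7870  x^+=-2.0136  v^+=-0.5103  a^+=0.0164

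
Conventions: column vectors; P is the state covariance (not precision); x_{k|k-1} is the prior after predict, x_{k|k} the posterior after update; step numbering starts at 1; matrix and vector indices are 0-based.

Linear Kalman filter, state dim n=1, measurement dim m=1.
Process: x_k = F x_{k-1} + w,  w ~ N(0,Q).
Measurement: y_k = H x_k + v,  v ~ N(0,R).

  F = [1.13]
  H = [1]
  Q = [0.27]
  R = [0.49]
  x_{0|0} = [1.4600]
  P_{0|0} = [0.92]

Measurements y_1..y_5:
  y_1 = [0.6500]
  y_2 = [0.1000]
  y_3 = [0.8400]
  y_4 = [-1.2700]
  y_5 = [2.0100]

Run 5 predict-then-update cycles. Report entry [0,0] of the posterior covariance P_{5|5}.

step 1: x^-=[1.6498]  P^-=[1.4447]  S=[1.9347]  K=[0.7467]  nu=[-0.9998]  x^+=[0.9032]  P^+=[0.3659]
step 2: x^-=[1.0206]  P^-=[0.7372]  S=[1.2272]  K=[0.6007]  nu=[-0.9206]  x^+=[0.4676]  P^+=[0.2944]
step 3: x^-=[0.5284]  P^-=[0.6459]  S=[1.1359]  K=[0.5686]  nu=[0.3116]  x^+=[0.7056]  P^+=[0.2786]
step 4: x^-=[0.7973]  P^-=[0.6258]  S=[1.1158]  K=[0.5608]  nu=[-2.0673]  x^+=[-0.3621]  P^+=[0.2748]
step 5: x^-=[-0.4092]  P^-=[0.6209]  S=[1.1109]  K=[0.5589]  nu=[2.4192]  x^+=[0.9429]  P^+=[0.2739]

P_post[0,0] = 0.2739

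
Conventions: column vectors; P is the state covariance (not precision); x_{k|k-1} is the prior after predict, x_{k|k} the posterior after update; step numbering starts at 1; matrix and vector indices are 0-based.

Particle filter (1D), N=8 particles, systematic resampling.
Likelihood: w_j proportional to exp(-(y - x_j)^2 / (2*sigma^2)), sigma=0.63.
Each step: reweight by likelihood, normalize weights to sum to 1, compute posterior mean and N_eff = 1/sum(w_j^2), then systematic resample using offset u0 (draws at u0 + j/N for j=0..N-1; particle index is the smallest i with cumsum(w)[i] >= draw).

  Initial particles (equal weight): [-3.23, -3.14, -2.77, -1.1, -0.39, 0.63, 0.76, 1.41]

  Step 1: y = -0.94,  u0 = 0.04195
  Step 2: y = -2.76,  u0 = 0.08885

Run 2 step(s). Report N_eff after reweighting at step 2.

N_eff = 5.1622

step 1: w=[0.0008, 0.0013, 0.0084, 0.5559, 0.3922, 0.0257, 0.0151, 0.0005]  mean=-0.7660  Neff=2.1559  idx=[3, 3, 3, 3, 3, 4, 4, 4]
step 2: w=[0.1968, 0.1968, 0.1968, 0.1968, 0.1968, 0.0054, 0.0054, 0.0054]  mean=-1.0886  Neff=5.1622  idx=[0, 1, 1, 2, 2, 3, 4, 4]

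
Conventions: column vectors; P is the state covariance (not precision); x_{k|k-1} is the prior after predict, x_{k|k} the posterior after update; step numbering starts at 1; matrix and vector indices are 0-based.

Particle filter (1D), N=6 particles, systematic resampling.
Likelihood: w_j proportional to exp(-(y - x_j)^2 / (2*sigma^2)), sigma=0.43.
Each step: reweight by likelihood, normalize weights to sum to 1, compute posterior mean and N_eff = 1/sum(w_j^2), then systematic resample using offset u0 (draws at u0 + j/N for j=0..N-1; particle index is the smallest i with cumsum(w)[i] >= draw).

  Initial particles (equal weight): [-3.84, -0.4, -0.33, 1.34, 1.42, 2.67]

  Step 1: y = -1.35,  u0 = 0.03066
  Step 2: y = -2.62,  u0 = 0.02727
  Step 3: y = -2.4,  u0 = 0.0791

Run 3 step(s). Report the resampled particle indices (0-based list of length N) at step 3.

step 1: w=[0.0000, 0.5922, 0.4078, 0.0000, 0.0000, 0.0000]  mean=-0.3715  Neff=1.9343  idx=[1, 1, 1, 1, 2, 2]
step 2: w=[0.2061, 0.2061, 0.2061, 0.2061, 0.0878, 0.0878]  mean=-0.3877  Neff=5.3955  idx=[0, 0, 1, 2, 3, 4]
step 3: w=[0.1831, 0.1831, 0.1831, 0.1831, 0.1831, 0.0847]  mean=-0.3941  Neff=5.7233  idx=[0, 1, 2, 3, 4, 4]

resampled_idx = [0, 1, 2, 3, 4, 4]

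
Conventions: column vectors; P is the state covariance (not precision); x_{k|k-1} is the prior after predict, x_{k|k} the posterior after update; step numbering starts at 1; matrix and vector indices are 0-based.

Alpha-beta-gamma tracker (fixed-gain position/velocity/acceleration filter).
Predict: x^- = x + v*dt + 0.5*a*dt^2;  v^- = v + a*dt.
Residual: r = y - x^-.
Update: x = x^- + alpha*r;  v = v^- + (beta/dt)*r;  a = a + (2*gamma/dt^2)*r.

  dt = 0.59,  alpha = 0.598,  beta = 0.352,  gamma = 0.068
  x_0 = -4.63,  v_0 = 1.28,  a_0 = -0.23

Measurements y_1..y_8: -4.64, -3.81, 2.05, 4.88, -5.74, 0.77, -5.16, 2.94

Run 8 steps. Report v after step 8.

v_post = -1.0485

step 1: x_pred=-3.9148  r=-0.7252  x^+=-4.3485  v^+=0.7117  a^+=-0.5133
step 2: x_pred=-4.0179  r=0.2079  x^+=-3.8936  v^+=0.5329  a^+=-0.4321
step 3: x_pred=-3.6544  r=5.7044  x^+=-0.2432  v^+=3.6812  a^+=1.7966
step 4: x_pred=2.2415  r=2.6385  x^+=3.8193  v^+=6.3154  a^+=2.8275
step 5: x_pred=8.0375  r=-13.7775  x^+=-0.2014  v^+=-0.2362  a^+=-2.5553
step 6: x_pred=-0.7855  r=1.5555  x^+=0.1447  v^+=-0.8158  a^+=-1.9476
step 7: x_pred=-0.6756  r=-4.4844  x^+=-3.3573  v^+=-4.6403  a^+=-3.6996
step 8: x_pred=-6.7390  r=9.6790  x^+=-0.9509  v^+=-1.0485  a^+=0.0819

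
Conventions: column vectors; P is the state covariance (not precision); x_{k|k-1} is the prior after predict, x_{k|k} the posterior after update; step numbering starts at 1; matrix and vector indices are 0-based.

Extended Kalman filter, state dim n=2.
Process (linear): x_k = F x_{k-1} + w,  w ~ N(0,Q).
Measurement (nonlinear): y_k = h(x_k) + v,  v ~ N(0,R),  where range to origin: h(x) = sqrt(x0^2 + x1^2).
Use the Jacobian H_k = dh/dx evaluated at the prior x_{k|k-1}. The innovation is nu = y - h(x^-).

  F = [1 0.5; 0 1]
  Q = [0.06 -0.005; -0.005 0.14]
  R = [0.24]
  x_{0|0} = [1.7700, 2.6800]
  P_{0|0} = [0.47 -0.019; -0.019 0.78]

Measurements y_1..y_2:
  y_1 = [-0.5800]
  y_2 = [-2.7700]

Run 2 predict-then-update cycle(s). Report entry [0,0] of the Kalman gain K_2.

K[0,0] = 0.4049

step 1: x^-=[3.1100, 2.6800]  P^-=[0.7060 0.3660; 0.3660 0.9200]  H_jac=[0.7575 0.6528]  S=[1.3992]  K=[0.5530; 0.6274]  nu=[-4.6854]  x^+=[0.5190, -0.2596]  P^+=[0.2781 -0.1194; -0.1194 0.3693]
step 2: x^-=[0.3892, -0.2596]  P^-=[0.3110 0.0602; 0.0602 0.5093]  H_jac=[0.8319 -0.5549]  S=[0.5565]  K=[0.4049; -0.4178]  nu=[-3.2378]  x^+=[-0.9219, 1.0932]  P^+=[0.2198 0.1543; 0.1543 0.4121]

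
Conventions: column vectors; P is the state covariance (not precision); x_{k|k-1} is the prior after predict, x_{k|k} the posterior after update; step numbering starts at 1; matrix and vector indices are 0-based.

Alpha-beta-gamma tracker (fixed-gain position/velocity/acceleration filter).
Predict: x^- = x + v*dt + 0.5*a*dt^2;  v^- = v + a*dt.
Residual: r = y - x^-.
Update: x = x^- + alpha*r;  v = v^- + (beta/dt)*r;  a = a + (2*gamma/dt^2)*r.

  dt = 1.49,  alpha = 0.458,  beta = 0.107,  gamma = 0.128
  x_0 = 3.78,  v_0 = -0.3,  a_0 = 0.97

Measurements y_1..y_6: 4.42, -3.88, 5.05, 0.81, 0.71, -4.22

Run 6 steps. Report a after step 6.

step 1: x_pred=4.4097  r=0.0103  x^+=4.4144  v^+=1.1460  a^+=0.9712
step 2: x_pred=7.2001  r=-11.0801  x^+=2.1254  v^+=1.7974  a^+=-0.3065
step 3: x_pred=4.4634  r=0.5866  x^+=4.7320  v^+=1.3829  a^+=-0.2388
step 4: x_pred=6.5275  r=-5.7175  x^+=3.9089  v^+=0.6165  a^+=-0.8981
step 5: x_pred=3.8305  r=-3.1205  x^+=2.4013  v^+=-0.9458  a^+=-1.2579
step 6: x_pred=-0.4043  r=-3.8157  x^+=-2.1519  v^+=-3.0941  a^+=-1.6979

a_post = -1.6979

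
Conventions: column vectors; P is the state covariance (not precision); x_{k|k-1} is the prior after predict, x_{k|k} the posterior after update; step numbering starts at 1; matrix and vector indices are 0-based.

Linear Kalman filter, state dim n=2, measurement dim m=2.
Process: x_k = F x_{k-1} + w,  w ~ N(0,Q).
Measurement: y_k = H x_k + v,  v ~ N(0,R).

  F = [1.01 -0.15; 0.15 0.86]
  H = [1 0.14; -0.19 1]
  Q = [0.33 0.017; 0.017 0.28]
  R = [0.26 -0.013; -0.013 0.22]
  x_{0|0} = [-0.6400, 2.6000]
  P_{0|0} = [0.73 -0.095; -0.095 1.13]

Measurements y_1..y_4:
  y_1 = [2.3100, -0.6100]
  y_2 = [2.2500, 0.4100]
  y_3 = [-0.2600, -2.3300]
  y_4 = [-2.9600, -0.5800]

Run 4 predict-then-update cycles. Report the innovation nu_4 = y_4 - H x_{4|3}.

innov = [-3.6715, 0.5146]

step 1: x^-=[-1.0364, 2.1400]  P^-=[1.1289 -0.0986; -0.0986 1.1077]  S=[1.3830 -0.1683; -0.1683 1.4059]  K=[0.7907 -0.1280; 0.1404 0.8180]  nu=[3.0468, -2.9469]  x^+=[1.7499, 0.1573]  P^+=[0.2071 0.0009; 0.0009 0.1783]
step 2: x^-=[1.7438, 0.3977]  P^-=[0.5450 0.0262; 0.0262 0.4168]  S=[0.8205 -0.0327; -0.0327 0.6465]  K=[0.6653 -0.0860; 0.1287 0.6435]  nu=[0.4505, 0.3436]  x^+=[2.0140, 0.6768]  P^+=[0.1733 0.0054; 0.0054 0.1409]
step 3: x^-=[1.9326, 0.8841]  P^-=[0.5084 0.0296; 0.0296 0.3895]  S=[0.7843 -0.0262; -0.0262 0.6166]  K=[0.6508 -0.0809; 0.1283 0.6280]  nu=[-2.3164, -2.8469]  x^+=[0.6556, -1.2010]  P^+=[0.1694 0.0059; 0.0059 0.1376]
step 4: x^-=[0.8423, -0.9345]  P^-=[0.5041 0.0299; 0.0299 0.3871]  S=[0.7801 -0.0255; -0.0255 0.6140]  K=[0.6490 -0.0804; 0.1283 0.6266]  nu=[-3.6715, 0.5146]  x^+=[-1.5818, -1.0831]  P^+=[0.1689 0.0060; 0.0060 0.1373]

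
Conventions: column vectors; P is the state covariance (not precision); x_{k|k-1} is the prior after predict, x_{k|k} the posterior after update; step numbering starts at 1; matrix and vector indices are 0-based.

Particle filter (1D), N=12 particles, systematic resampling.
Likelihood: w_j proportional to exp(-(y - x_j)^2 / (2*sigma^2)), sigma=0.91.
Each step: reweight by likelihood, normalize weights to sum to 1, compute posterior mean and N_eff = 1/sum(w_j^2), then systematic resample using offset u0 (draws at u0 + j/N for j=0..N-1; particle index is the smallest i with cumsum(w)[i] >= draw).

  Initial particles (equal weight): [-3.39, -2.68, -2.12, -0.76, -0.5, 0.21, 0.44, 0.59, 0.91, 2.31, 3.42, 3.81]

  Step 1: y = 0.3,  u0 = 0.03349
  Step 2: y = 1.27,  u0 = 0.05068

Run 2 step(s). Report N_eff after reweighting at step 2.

N_eff = 9.6119

step 1: w=[0.0001, 0.0009, 0.0058, 0.1006, 0.1347, 0.1973, 0.1959, 0.1884, 0.1584, 0.0173, 0.0006, 0.0001]  mean=0.2665  Neff=6.0066  idx=[3, 4, 4, 5, 5, 6, 6, 6, 7, 7, 8, 8]
step 2: w=[0.0123, 0.0224, 0.0224, 0.0753, 0.0753, 0.0979, 0.0979, 0.0979, 0.1122, 0.1122, 0.1372, 0.1372]  mean=0.5111  Neff=9.6119  idx=[2, 4, 5, 5, 6, 7, 8, 9, 9, 10, 11, 11]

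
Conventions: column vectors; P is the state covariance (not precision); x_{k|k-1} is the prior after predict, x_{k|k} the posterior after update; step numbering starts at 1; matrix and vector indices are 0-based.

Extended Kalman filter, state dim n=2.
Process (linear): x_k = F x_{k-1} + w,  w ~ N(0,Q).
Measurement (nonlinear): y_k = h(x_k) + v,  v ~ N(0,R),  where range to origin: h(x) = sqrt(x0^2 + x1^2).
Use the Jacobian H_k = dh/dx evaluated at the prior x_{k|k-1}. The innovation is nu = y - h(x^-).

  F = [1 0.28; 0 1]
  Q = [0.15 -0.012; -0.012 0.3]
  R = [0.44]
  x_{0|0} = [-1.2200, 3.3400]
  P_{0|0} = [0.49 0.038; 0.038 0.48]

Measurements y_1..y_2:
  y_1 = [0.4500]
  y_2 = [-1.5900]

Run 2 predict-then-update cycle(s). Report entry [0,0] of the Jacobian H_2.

step 1: x^-=[-0.2848, 3.3400]  P^-=[0.6989 0.1604; 0.1604 0.7800]  H_jac=[-0.0850 0.9964]  S=[1.1923]  K=[0.0842; 0.6404]  nu=[-2.9021]  x^+=[-0.5293, 1.4814]  P^+=[0.6905 0.0961; 0.0961 0.2910]
step 2: x^-=[-0.1145, 1.4814]  P^-=[0.9171 0.1656; 0.1656 0.5910]  H_jac=[-0.0771 0.9970]  S=[1.0075]  K=[0.0937; 0.5722]  nu=[-3.0758]  x^+=[-0.4027, -0.2786]  P^+=[0.9082 0.1115; 0.1115 0.2611]

H_jac[0,0] = -0.0771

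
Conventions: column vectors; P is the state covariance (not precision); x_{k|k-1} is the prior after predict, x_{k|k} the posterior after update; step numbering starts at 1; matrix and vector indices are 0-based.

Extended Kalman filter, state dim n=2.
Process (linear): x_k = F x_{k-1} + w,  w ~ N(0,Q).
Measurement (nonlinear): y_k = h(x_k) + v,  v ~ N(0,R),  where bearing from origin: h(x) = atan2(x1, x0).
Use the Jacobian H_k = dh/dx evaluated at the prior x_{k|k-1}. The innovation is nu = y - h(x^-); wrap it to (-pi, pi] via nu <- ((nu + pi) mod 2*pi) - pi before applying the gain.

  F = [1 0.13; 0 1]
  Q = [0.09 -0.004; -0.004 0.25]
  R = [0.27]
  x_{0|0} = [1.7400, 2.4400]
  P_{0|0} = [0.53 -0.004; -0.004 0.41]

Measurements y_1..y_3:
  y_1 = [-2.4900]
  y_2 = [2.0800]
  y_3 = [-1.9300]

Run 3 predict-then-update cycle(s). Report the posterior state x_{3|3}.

step 1: x^-=[2.0572, 2.4400]  P^-=[0.6259 0.0453; 0.0453 0.6600]  H_jac=[-0.2396 0.2020]  S=[0.3285]  K=[-0.4286; 0.3728]  nu=[2.9229]  x^+=[0.8044, 3.5296]  P^+=[0.5655 0.0978; 0.0978 0.6144]
step 2: x^-=[1.2632, 3.5296]  P^-=[0.6914 0.1736; 0.1736 0.8644]  H_jac=[-0.2511 0.0899]  S=[0.3127]  K=[-0.5053; 0.1090]  nu=[0.8529]  x^+=[0.8323, 3.6226]  P^+=[0.6115 0.1909; 0.1909 0.8606]
step 3: x^-=[1.3032, 3.6226]  P^-=[0.7657 0.2988; 0.2988 1.1106]  H_jac=[-0.2444 0.0879]  S=[0.3115]  K=[-0.5165; 0.0791]  nu=[3.1277]  x^+=[-0.3121, 3.8700]  P^+=[0.6826 0.3115; 0.3115 1.1087]

x_post = [-0.3121, 3.8700]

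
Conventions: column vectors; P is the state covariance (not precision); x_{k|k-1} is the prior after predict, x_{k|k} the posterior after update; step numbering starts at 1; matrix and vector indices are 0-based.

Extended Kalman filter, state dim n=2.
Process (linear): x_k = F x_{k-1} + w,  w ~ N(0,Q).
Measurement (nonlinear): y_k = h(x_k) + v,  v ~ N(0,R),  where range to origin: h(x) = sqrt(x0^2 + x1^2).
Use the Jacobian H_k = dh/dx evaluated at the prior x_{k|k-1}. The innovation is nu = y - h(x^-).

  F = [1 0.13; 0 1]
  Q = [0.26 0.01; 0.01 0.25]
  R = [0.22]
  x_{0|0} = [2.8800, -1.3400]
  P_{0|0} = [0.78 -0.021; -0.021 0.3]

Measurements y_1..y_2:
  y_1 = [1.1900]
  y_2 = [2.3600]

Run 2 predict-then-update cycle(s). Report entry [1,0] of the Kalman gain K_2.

K[1,0] = -0.4767

step 1: x^-=[2.7058, -1.3400]  P^-=[1.0396 0.0280; 0.0280 0.5500]  H_jac=[0.8961 -0.4438]  S=[1.1409]  K=[0.8057; -0.1919]  nu=[-1.8294]  x^+=[1.2319, -0.9888]  P^+=[0.2990 0.2044; 0.2044 0.5080]
step 2: x^-=[1.1033, -0.9888]  P^-=[0.6208 0.2805; 0.2805 0.7580]  H_jac=[0.7447 -0.6674]  S=[0.6231]  K=[0.4415; -0.4767]  nu=[0.8784]  x^+=[1.4911, -1.4076]  P^+=[0.4993 0.4116; 0.4116 0.6164]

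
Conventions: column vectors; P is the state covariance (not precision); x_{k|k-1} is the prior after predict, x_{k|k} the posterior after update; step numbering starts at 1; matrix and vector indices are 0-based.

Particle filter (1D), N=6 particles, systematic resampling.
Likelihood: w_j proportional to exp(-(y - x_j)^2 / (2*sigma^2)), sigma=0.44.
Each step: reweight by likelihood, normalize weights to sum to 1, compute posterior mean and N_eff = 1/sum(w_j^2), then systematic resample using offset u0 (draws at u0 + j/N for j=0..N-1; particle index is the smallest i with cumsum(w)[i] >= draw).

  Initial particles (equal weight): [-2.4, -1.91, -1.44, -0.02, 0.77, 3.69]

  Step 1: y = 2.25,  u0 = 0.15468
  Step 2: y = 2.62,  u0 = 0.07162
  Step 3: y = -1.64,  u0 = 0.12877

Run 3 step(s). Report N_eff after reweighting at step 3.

N_eff = 6.0000

step 1: w=[0.0000, 0.0000, 0.0000, 0.0002, 0.4251, 0.5747]  mean=2.4481  Neff=1.9570  idx=[4, 4, 5, 5, 5, 5]
step 2: w=[0.0007, 0.0007, 0.2497, 0.2497, 0.2497, 0.2497]  mean=3.6859  Neff=4.0111  idx=[2, 2, 3, 4, 4, 5]
step 3: w=[0.1667, 0.1667, 0.1667, 0.1667, 0.1667, 0.1667]  mean=3.6900  Neff=6.0000  idx=[0, 1, 2, 3, 4, 5]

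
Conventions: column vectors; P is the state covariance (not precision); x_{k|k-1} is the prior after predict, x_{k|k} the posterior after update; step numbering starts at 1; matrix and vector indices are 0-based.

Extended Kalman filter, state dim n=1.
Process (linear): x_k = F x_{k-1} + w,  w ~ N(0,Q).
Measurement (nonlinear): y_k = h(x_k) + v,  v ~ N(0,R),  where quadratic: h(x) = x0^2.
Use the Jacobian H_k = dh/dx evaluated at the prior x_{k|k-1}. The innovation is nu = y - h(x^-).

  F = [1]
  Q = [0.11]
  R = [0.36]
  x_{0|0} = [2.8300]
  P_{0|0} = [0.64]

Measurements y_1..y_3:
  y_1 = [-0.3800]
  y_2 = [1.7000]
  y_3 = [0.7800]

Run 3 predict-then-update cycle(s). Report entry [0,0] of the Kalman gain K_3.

K[0,0] = 0.2786

step 1: x^-=[2.8300]  P^-=[0.7500]  H_jac=[5.6600]  S=[24.3867]  K=[0.1741]  nu=[-8.3889]  x^+=[1.3697]  P^+=[0.0111]
step 2: x^-=[1.3697]  P^-=[0.1211]  H_jac=[2.7395]  S=[1.2686]  K=[0.2614]  nu=[-0.1762]  x^+=[1.3237]  P^+=[0.0344]
step 3: x^-=[1.3237]  P^-=[0.1444]  H_jac=[2.6474]  S=[1.3717]  K=[0.2786]  nu=[-0.9721]  x^+=[1.0528]  P^+=[0.0379]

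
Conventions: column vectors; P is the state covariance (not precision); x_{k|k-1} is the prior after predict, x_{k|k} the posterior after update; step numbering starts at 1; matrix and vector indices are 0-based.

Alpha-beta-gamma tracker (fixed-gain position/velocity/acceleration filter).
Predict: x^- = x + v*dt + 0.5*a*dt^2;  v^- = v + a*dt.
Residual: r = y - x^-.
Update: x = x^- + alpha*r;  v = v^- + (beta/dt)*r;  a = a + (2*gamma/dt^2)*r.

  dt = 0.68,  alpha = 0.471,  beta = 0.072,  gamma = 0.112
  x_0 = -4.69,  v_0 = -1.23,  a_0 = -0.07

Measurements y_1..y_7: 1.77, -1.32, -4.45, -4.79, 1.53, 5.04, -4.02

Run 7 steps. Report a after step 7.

step 1: x_pred=-5.5426  r=7.3126  x^+=-2.0984  v^+=-0.5033  a^+=3.4724
step 2: x_pred=-1.6378  r=0.3178  x^+=-1.4881  v^+=1.8916  a^+=3.6264
step 3: x_pred=0.6366  r=-5.0866  x^+=-1.7592  v^+=3.8189  a^+=1.1623
step 4: x_pred=1.1064  r=-5.8964  x^+=-1.6708  v^+=3.9850  a^+=-1.6941
step 5: x_pred=0.6473  r=0.8827  x^+=1.0630  v^+=2.9264  a^+=-1.2665
step 6: x_pred=2.7602  r=2.2798  x^+=3.8340  v^+=2.3066  a^+=-0.1621
step 7: x_pred=5.3650  r=-9.3850  x^+=0.9447  v^+=1.2027  a^+=-4.7085

a_post = -4.7085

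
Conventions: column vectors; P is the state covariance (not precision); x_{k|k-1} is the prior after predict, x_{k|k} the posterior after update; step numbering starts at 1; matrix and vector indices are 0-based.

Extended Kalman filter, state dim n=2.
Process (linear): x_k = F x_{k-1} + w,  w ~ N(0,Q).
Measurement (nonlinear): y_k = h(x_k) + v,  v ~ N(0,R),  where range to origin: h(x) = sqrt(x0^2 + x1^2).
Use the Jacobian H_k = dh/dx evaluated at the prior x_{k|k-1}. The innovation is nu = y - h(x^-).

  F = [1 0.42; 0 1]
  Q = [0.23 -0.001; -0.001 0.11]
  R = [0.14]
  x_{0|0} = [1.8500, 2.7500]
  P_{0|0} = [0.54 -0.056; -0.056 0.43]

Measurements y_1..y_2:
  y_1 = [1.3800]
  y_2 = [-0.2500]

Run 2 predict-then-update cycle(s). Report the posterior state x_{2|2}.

step 1: x^-=[3.0050, 2.7500]  P^-=[0.7988 0.1236; 0.1236 0.5400]  H_jac=[0.7377 0.6751]  S=[0.9440]  K=[0.7127; 0.4828]  nu=[-2.6934]  x^+=[1.0855, 1.4496]  P^+=[0.3194 -0.2012; -0.2012 0.3200]
step 2: x^-=[1.6943, 1.4496]  P^-=[0.4368 -0.0678; -0.0678 0.4300]  H_jac=[0.7598 0.6501]  S=[0.5069]  K=[0.5678; 0.4498]  nu=[-2.4799]  x^+=[0.2863, 0.3343]  P^+=[0.2734 -0.1973; -0.1973 0.3274]

x_post = [0.2863, 0.3343]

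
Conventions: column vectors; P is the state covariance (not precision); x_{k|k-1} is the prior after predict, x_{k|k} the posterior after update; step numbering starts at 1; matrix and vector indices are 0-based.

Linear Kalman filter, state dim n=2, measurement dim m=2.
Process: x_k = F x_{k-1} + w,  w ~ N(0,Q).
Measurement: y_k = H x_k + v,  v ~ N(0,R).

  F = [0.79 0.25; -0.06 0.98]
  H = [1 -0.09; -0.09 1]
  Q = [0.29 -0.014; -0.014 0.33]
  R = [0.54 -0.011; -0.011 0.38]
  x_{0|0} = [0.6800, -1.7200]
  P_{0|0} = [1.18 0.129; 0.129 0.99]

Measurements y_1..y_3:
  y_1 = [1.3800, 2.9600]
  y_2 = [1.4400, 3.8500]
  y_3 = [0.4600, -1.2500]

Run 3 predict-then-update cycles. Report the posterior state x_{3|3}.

x_post = [1.2868, 0.5458]

step 1: x^-=[0.1072, -1.7264]  P^-=[1.1393 0.2706; 0.2706 1.2699]  S=[1.6409 0.0449; 0.0449 1.6104]  K=[0.6771 0.0854; 0.0741 0.7714]  nu=[1.1174, 4.6960]  x^+=[1.2651, 1.9787]  P^+=[0.3700 0.0583; 0.0583 0.2975]
step 2: x^-=[1.4941, 1.8633]  P^-=[0.5625 0.0856; 0.0856 0.6102]  S=[1.0921 -0.0302; -0.0302 0.9794]  K=[0.5095 0.0515; 0.0452 0.6166]  nu=[0.1136, 2.1212]  x^+=[1.6612, 3.1764]  P^+=[0.2781 0.0390; 0.0390 0.2373]
step 3: x^-=[2.1064, 3.0132]  P^-=[0.4938 0.0606; 0.0606 0.5543]  S=[1.0274 -0.0443; -0.0443 0.9274]  K=[0.4770 0.0402; 0.0360 0.5936]  nu=[-1.3752, -4.0736]  x^+=[1.2868, 0.5458]  P^+=[0.2602 0.0334; 0.0334 0.2282]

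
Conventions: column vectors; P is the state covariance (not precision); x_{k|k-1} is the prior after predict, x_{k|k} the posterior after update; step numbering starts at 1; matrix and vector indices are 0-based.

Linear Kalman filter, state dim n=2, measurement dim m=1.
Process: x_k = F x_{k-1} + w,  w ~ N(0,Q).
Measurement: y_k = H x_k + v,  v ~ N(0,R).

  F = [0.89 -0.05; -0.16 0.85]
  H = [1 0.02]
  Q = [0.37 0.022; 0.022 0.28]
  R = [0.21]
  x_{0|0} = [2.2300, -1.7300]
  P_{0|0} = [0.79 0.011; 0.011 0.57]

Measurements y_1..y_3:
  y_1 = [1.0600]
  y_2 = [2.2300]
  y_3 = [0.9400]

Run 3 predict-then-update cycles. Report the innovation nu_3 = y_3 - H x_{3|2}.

innov = [-0.8550]

step 1: x^-=[2.0712, -1.8273]  P^-=[0.9962 -0.1063; -0.1063 0.7091]  S=[1.2022]  K=[0.8269; -0.0766]  nu=[-0.9747]  x^+=[1.2653, -1.7526]  P^+=[0.1742 -0.0301; -0.0301 0.7020]
step 2: x^-=[1.2137, -1.6922]  P^-=[0.5125 -0.0557; -0.0557 0.7998]  S=[0.7205]  K=[0.7097; -0.0551]  nu=[1.0501]  x^+=[1.9590, -1.7500]  P^+=[0.1496 -0.0275; -0.0275 0.7977]
step 3: x^-=[1.8310, -1.8009]  P^-=[0.4929 -0.0542; -0.0542 0.8676]  S=[0.7011]  K=[0.7015; -0.0526]  nu=[-0.8550]  x^+=[1.2312, -1.7560]  P^+=[0.1479 -0.0284; -0.0284 0.8657]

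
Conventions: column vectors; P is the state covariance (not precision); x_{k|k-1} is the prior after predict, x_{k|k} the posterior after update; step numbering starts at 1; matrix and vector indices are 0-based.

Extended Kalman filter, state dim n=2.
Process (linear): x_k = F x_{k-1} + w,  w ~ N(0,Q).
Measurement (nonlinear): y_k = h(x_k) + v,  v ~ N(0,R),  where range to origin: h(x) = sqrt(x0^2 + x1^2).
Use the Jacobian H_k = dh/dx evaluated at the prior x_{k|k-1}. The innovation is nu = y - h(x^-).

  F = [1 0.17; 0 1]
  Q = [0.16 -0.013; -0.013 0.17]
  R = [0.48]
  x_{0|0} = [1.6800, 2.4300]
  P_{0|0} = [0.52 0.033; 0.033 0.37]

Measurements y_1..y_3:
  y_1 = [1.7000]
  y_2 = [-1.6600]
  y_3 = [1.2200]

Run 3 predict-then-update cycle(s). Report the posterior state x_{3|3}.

x_post = [0.4099, 0.7311]

step 1: x^-=[2.0931, 2.4300]  P^-=[0.7019 0.0829; 0.0829 0.5400]  H_jac=[0.6526 0.7577]  S=[1.1709]  K=[0.4449; 0.3956]  nu=[-1.5072]  x^+=[1.4226, 1.8337]  P^+=[0.4702 -0.1232; -0.1232 0.3567]
step 2: x^-=[1.7344, 1.8337]  P^-=[0.5986 -0.0755; -0.0755 0.5267]  H_jac=[0.6871 0.7265]  S=[0.9653]  K=[0.3693; 0.3427]  nu=[-4.1840]  x^+=[0.1892, 0.3999]  P^+=[0.4670 -0.1977; -0.1977 0.4134]
step 3: x^-=[0.2572, 0.3999]  P^-=[0.5717 -0.1404; -0.1404 0.5834]  H_jac=[0.5409 0.8411]  S=[0.9322]  K=[0.2051; 0.4449]  nu=[0.7445]  x^+=[0.4099, 0.7311]  P^+=[0.5325 -0.2255; -0.2255 0.3989]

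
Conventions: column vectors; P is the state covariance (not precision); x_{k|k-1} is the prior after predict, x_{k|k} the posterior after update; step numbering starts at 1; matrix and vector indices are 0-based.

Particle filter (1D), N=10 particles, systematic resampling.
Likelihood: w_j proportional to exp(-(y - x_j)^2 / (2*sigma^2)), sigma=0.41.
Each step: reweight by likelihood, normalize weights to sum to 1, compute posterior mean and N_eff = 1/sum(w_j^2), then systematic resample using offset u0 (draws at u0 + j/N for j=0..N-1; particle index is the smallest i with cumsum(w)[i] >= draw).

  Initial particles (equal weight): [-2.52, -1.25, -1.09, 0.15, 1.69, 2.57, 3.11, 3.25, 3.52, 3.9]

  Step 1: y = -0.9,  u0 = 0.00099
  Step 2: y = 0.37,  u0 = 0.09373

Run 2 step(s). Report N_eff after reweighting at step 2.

step 1: w=[0.0002, 0.4259, 0.5507, 0.0231, 0.0000, 0.0000, 0.0000, 0.0000, 0.0000, 0.0000]  mean=-1.1299  Neff=2.0608  idx=[1, 1, 1, 1, 1, 2, 2, 2, 2, 2]
step 2: w=[0.0375, 0.0375, 0.0375, 0.0375, 0.0375, 0.1625, 0.1625, 0.1625, 0.1625, 0.1625]  mean=-1.1200  Neff=7.1921  idx=[2, 5, 5, 6, 6, 7, 8, 8, 9, 9]

N_eff = 7.1921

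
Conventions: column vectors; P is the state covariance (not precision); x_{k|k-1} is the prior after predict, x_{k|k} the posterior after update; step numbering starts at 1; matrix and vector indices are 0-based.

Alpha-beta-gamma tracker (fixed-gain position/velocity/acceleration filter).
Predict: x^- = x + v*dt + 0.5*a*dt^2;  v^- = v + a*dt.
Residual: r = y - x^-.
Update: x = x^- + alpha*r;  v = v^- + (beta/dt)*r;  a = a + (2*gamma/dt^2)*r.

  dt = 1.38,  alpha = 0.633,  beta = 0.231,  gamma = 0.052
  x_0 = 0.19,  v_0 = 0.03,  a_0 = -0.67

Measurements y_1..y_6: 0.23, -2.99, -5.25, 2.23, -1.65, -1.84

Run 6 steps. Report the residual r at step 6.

resid = 2.3949

step 1: x_pred=-0.4066  r=0.6366  x^+=-0.0036  v^+=-0.7880  a^+=-0.6352
step 2: x_pred=-1.6960  r=-1.2940  x^+=-2.5151  v^+=-1.8813  a^+=-0.7059
step 3: x_pred=-5.7834  r=0.5334  x^+=-5.4458  v^+=-2.7661  a^+=-0.6768
step 4: x_pred=-9.9074  r=12.1374  x^+=-2.2244  v^+=-1.6684  a^+=-0.0139
step 5: x_pred=-4.5401  r=2.8901  x^+=-2.7107  v^+=-1.2038  a^+=0.1439
step 6: x_pred=-4.2349  r=2.3949  x^+=-2.7189  v^+=-0.6044  a^+=0.2747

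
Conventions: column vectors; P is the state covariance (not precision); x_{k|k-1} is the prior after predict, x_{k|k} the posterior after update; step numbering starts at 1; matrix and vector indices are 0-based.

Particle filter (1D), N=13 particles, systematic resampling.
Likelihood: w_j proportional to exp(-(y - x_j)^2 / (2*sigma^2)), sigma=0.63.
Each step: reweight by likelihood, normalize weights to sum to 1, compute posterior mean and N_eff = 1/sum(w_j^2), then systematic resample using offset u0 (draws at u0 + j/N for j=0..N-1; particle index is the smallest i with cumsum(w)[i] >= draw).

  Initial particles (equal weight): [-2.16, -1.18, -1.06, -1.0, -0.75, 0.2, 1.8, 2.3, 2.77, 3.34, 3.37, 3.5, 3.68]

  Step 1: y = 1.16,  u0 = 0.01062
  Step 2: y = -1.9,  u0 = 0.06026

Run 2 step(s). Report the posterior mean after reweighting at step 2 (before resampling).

step 1: w=[0.0000, 0.0009, 0.0017, 0.0024, 0.0087, 0.2689, 0.5125, 0.1670, 0.0328, 0.0022, 0.0018, 0.0009, 0.0003]  mean=1.4569  Neff=2.7471  idx=[4, 5, 5, 5, 6, 6, 6, 6, 6, 6, 6, 7, 7]
step 2: w=[0.9422, 0.0193, 0.0193, 0.0193, 0.0000, 0.0000, 0.0000, 0.0000, 0.0000, 0.0000, 0.0000, 0.0000, 0.0000]  mean=-0.6951  Neff=1.1251  idx=[0, 0, 0, 0, 0, 0, 0, 0, 0, 0, 0, 0, 3]

post_mean = -0.6951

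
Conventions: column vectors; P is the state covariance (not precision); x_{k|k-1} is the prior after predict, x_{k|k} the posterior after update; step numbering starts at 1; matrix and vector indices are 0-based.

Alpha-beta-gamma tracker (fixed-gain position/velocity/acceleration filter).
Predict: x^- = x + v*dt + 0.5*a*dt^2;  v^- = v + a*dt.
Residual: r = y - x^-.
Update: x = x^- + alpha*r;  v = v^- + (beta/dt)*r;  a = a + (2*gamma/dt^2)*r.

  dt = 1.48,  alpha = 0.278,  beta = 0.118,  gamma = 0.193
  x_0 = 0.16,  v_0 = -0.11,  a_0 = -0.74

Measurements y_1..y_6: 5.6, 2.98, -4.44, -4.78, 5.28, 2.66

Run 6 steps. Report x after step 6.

x_post = -1.0175

step 1: x_pred=-0.8132  r=6.4132  x^+=0.9696  v^+=-0.6939  a^+=0.3902
step 2: x_pred=0.3700  r=2.6100  x^+=1.0956  v^+=0.0917  a^+=0.8501
step 3: x_pred=2.1623  r=-6.6023  x^+=0.3269  v^+=0.8234  a^+=-0.3134
step 4: x_pred=1.2023  r=-5.9823  x^+=-0.4608  v^+=-0.1173  a^+=-1.3676
step 5: x_pred=-2.1322  r=7.4122  x^+=-0.0716  v^+=-1.5504  a^+=-0.0614
step 6: x_pred=-2.4335  r=5.0935  x^+=-1.0175  v^+=-1.2352  a^+=0.8362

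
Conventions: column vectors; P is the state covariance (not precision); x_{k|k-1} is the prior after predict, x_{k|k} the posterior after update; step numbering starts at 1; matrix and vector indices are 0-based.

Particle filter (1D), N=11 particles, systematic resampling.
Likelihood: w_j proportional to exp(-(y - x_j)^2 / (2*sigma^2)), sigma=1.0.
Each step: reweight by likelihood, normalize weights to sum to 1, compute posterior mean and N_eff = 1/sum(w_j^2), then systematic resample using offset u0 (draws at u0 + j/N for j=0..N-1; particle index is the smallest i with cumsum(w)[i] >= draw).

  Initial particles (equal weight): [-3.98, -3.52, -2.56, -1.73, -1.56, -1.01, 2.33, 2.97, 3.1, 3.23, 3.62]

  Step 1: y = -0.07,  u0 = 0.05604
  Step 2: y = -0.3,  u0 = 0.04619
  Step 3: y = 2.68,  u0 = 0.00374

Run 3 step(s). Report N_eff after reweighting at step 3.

step 1: w=[0.0004, 0.0019, 0.0334, 0.1867, 0.2440, 0.4760, 0.0416, 0.0073, 0.0049, 0.0032, 0.0008]  mean=-1.1310  Neff=3.0878  idx=[3, 3, 4, 4, 4, 5, 5, 5, 5, 5, 6]
step 2: w=[0.0600, 0.0600, 0.0754, 0.0754, 0.0754, 0.1297, 0.1297, 0.1297, 0.1297, 0.1297, 0.0053]  mean=-1.2034  Neff=9.2261  idx=[0, 2, 3, 4, 5, 6, 6, 7, 8, 8, 9]
step 3: w=[0.0073, 0.0153, 0.0153, 0.0153, 0.1353, 0.1353, 0.1353, 0.1353, 0.1353, 0.1353, 0.1353]  mean=-1.0405  Neff=7.7624  idx=[0, 4, 4, 5, 6, 6, 7, 8, 9, 9, 10]

N_eff = 7.7624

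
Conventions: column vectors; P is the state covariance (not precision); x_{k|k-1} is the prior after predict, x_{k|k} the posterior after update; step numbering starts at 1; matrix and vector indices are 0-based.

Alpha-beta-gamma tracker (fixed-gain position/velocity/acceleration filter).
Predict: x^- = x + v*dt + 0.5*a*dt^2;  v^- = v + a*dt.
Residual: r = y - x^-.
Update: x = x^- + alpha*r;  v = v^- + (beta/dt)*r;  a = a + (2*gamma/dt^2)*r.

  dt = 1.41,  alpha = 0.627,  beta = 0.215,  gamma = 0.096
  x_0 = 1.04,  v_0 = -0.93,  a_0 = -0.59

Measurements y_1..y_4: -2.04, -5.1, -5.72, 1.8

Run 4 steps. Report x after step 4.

step 1: x_pred=-0.8578  r=-1.1822  x^+=-1.5990  v^+=-1.9422  a^+=-0.7042
step 2: x_pred=-5.0375  r=-0.0625  x^+=-5.0767  v^+=-2.9446  a^+=-0.7102
step 3: x_pred=-9.9345  r=4.2145  x^+=-7.2920  v^+=-3.3033  a^+=-0.3032
step 4: x_pred=-12.2511  r=14.0511  x^+=-3.4411  v^+=-1.5883  a^+=1.0538

x_post = -3.4411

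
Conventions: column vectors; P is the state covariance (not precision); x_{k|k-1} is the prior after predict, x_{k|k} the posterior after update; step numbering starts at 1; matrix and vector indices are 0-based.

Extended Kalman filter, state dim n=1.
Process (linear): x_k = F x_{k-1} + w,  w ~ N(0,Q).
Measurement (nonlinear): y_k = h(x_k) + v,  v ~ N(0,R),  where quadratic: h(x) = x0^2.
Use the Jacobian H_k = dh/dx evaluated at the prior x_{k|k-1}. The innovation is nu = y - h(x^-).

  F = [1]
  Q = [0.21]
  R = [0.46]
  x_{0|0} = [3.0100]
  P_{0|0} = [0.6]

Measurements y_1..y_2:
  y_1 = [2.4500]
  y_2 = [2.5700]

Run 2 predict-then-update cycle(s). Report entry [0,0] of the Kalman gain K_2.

step 1: x^-=[3.0100]  P^-=[0.8100]  H_jac=[6.0200]  S=[29.8147]  K=[0.1636]  nu=[-6.6101]  x^+=[1.9289]  P^+=[0.0125]
step 2: x^-=[1.9289]  P^-=[0.2225]  H_jac=[3.8578]  S=[3.7714]  K=[0.2276]  nu=[-1.1507]  x^+=[1.6670]  P^+=[0.0271]

K[0,0] = 0.2276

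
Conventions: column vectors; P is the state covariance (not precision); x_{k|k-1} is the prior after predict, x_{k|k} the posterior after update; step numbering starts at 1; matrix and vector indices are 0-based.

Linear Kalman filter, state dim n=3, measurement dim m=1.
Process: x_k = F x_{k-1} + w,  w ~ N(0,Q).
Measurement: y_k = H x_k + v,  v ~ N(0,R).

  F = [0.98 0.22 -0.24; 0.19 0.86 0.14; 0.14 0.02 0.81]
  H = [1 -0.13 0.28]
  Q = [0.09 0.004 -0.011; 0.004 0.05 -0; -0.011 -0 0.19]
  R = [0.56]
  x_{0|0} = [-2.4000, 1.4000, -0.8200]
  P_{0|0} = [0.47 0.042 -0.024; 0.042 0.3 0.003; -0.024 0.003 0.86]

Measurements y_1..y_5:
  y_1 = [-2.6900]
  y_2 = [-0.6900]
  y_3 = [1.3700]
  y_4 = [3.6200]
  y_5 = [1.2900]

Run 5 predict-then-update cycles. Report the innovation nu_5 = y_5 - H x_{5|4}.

innov = [-0.9721]

step 1: x^-=[-1.8472, 0.6332, -0.9722]  P^-=[0.6345 0.1538 -0.1280; 0.1538 0.3189 0.1183; -0.1280 0.1183 0.7585]  S=[1.1391]  K=[0.5080; 0.1277; 0.0606]  nu=[-0.4883]  x^+=[-2.0953, 0.5708, -1.0018]  P^+=[0.3405 0.0799 -0.1630; 0.0799 0.3003 0.1095; -0.1630 0.1095 0.7543]
step 2: x^-=[-1.6873, -0.0474, -1.0934]  P^-=[0.5746 0.1354 -0.2105; 0.1354 0.3430 0.1580; -0.2105 0.1580 0.6587]  S=[1.0275]  K=[0.4848; 0.1314; -0.0454]  nu=[1.2973]  x^+=[-1.0585, 0.1231, -1.1522]  P^+=[0.3332 0.0699 -0.1879; 0.0699 0.3252 0.1641; -0.1879 0.1641 0.6566]
step 3: x^-=[-0.7337, -0.2566, -1.0790]  P^-=[0.5648 0.1213 -0.2024; 0.1213 0.3678 0.1798; -0.2024 0.1798 0.5905]  S=[1.0193]  K=[0.4830; 0.1215; -0.0592]  nu=[2.3725]  x^+=[0.4122, 0.0317, -1.2196]  P^+=[0.3270 0.0615 -0.1732; 0.0615 0.3528 0.1871; -0.1732 0.1871 0.5870]
step 4: x^-=[0.7036, -0.0652, -0.9295]  P^-=[0.5431 0.1176 -0.1748; 0.1176 0.3902 0.1898; -0.1748 0.1898 0.5488]  S=[1.0105]  K=[0.4739; 0.1188; -0.0454]  nu=[3.1682]  x^+=[2.2052, 0.3111, -1.0732]  P^+=[0.3162 0.0607 -0.1531; 0.0607 0.3759 0.1952; -0.1531 0.1952 0.5467]
step 5: x^-=[2.4871, 0.5363, -0.5544]  P^-=[0.5209 0.1210 -0.1517; 0.1210 0.4089 0.1944; -0.1517 0.1944 0.5270]  S=[0.9986]  K=[0.4634; 0.1225; -0.0295]  nu=[-0.9721]  x^+=[2.0366, 0.4172, -0.5257]  P^+=[0.3065 0.0644 -0.1381; 0.0644 0.3939 0.1980; -0.1381 0.1980 0.5261]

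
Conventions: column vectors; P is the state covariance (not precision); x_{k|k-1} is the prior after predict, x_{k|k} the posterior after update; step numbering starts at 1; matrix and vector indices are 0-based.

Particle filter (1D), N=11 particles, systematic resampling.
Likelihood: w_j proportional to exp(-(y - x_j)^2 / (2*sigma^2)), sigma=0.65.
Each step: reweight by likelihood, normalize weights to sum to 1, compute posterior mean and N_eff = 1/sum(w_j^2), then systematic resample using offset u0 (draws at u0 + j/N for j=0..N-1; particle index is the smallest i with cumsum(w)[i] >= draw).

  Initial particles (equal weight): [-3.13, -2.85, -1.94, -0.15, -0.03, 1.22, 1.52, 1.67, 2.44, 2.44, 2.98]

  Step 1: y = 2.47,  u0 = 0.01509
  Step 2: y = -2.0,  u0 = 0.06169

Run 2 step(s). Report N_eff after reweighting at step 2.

N_eff = 1.2365

step 1: w=[0.0000, 0.0000, 0.0000, 0.0001, 0.0002, 0.0425, 0.0928, 0.1266, 0.2697, 0.2697, 0.1985]  mean=2.3119  Neff=4.7323  idx=[5, 6, 7, 8, 8, 8, 9, 9, 9, 10, 10]
step 2: w=[0.8953, 0.0818, 0.0228, 0.0000, 0.0000, 0.0000, 0.0000, 0.0000, 0.0000, 0.0000, 0.0000]  mean=1.2549  Neff=1.2365  idx=[0, 0, 0, 0, 0, 0, 0, 0, 0, 0, 1]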